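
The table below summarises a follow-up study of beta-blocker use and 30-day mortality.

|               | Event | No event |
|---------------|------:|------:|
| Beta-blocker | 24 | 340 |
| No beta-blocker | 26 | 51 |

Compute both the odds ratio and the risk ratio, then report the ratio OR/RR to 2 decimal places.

Cells: a = 24, b = 340, c = 26, d = 51.
OR = (24·51)/(340·26) = 1224/8840 = 0.13846
Risk in exposed = 24/364 = 0.06593; risk in unexposed = 26/77 = 0.33766; RR = 0.19527
OR/RR = 0.13846 / 0.19527 = 0.70909
The outcome is not rare, so the OR lies further from 1 than the RR.

0.71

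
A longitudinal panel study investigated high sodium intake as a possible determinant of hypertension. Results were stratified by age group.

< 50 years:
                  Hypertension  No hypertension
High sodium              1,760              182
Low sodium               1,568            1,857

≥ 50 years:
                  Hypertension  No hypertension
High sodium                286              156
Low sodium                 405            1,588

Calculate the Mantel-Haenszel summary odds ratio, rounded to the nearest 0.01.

OR_MH = Σ(aᵢdᵢ/nᵢ) / Σ(bᵢcᵢ/nᵢ), where nᵢ is the stratum total.
Stratum 1 (< 50 years): n = 5367; a·d/n = 1760·1857/5367 = 608.9659; b·c/n = 182·1568/5367 = 53.1723
Stratum 2 (≥ 50 years): n = 2435; a·d/n = 286·1588/2435 = 186.5166; b·c/n = 156·405/2435 = 25.9466
OR_MH = (608.9659 + 186.5166) / (53.1723 + 25.9466) = 795.4825 / 79.1190 = 10.05426

10.05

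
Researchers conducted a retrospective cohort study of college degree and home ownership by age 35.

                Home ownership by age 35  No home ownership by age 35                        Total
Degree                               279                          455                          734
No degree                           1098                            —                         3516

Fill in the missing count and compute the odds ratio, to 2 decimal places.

1.35

The missing cell is in the unexposed row: 3516 − 1098 = 2418.
So a = 279, b = 455, c = 1098, d = 2418.
OR = (a·d)/(b·c) = (279 × 2418) / (455 × 1098) = 674622 / 499590 = 1.35035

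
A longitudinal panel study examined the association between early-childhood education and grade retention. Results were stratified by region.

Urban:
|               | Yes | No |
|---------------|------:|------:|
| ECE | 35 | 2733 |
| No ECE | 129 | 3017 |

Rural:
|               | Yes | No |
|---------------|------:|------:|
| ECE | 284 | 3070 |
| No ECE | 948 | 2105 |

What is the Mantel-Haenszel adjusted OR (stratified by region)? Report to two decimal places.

OR_MH = Σ(aᵢdᵢ/nᵢ) / Σ(bᵢcᵢ/nᵢ), where nᵢ is the stratum total.
Stratum 1 (Urban): n = 5914; a·d/n = 35·3017/5914 = 17.8551; b·c/n = 2733·129/5914 = 59.6140
Stratum 2 (Rural): n = 6407; a·d/n = 284·2105/6407 = 93.3073; b·c/n = 3070·948/6407 = 454.2469
OR_MH = (17.8551 + 93.3073) / (59.6140 + 454.2469) = 111.1624 / 513.8609 = 0.21633

0.22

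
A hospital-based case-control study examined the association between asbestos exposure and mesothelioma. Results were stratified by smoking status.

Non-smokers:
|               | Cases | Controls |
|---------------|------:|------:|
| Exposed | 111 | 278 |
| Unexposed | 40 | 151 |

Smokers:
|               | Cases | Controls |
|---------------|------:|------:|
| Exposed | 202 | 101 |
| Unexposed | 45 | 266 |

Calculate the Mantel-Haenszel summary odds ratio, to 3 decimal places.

OR_MH = Σ(aᵢdᵢ/nᵢ) / Σ(bᵢcᵢ/nᵢ), where nᵢ is the stratum total.
Stratum 1 (Non-smokers): n = 580; a·d/n = 111·151/580 = 28.8983; b·c/n = 278·40/580 = 19.1724
Stratum 2 (Smokers): n = 614; a·d/n = 202·266/614 = 87.5114; b·c/n = 101·45/614 = 7.4023
OR_MH = (28.8983 + 87.5114) / (19.1724 + 7.4023) = 116.4097 / 26.5747 = 4.38047

4.380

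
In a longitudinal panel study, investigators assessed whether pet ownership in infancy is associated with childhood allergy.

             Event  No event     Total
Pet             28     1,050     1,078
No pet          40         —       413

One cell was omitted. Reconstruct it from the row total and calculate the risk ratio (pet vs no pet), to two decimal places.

The missing cell is in the unexposed row: 413 − 40 = 373.
So a = 28, b = 1050, c = 40, d = 373.
RR = [a/(a+b)] / [c/(c+d)] = (28/1078) / (40/413) = 0.02597/0.09685 = 0.26818

0.27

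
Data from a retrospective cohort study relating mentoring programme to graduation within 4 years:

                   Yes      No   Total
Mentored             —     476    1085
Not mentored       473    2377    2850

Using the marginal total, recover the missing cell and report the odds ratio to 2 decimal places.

6.43

The missing cell is in the exposed row: 1085 − 476 = 609.
So a = 609, b = 476, c = 473, d = 2377.
OR = (a·d)/(b·c) = (609 × 2377) / (476 × 473) = 1447593 / 225148 = 6.42952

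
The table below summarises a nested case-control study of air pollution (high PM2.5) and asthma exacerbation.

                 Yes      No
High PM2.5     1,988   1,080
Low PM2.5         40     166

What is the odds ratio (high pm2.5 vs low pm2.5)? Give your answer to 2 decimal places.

Cells: a = 1988, b = 1080, c = 40, d = 166.
OR = (a·d)/(b·c) = (1988 × 166) / (1080 × 40) = 330008 / 43200 = 7.63907
The odds of asthma exacerbation are about 7.64 times as high in the high pm2.5 group.

7.64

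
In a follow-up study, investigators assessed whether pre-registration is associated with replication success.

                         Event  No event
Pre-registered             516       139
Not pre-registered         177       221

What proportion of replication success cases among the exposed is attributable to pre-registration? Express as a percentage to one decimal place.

Cells: a = 516, b = 139, c = 177, d = 221.
Risk in exposed = 516/655 = 0.78779; risk in unexposed = 177/398 = 0.44472.
RR = 0.78779/0.44472 = 1.77141
AR% = (RR − 1)/RR × 100 = (1.77141 − 1)/1.77141 × 100 = 43.5477%

43.5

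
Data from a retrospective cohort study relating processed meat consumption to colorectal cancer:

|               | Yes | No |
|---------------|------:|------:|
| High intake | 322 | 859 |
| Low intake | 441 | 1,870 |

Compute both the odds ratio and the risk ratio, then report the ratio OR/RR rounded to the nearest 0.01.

Cells: a = 322, b = 859, c = 441, d = 1870.
OR = (322·1870)/(859·441) = 602140/378819 = 1.58952
Risk in exposed = 322/1181 = 0.27265; risk in unexposed = 441/2311 = 0.19083; RR = 1.42879
OR/RR = 1.58952 / 1.42879 = 1.11250
The outcome is not rare, so the OR lies further from 1 than the RR.

1.11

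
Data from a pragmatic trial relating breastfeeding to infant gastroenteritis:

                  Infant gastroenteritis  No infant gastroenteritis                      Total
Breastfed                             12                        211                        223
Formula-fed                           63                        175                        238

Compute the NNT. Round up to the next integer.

5

Risk in treated group = 12/223 = 0.05381; risk in control = 63/238 = 0.26471.
Absolute risk reduction = 0.26471 − 0.05381 = 0.21089
NNT = 1 / ARR = 1 / 0.21089 = 4.742 → round up → 5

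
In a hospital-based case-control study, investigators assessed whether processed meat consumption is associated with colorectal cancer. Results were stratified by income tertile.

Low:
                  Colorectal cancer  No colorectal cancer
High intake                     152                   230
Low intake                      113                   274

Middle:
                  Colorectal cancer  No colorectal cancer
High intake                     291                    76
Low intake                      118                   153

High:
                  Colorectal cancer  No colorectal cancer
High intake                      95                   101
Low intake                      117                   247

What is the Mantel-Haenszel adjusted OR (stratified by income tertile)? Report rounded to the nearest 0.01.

2.41

OR_MH = Σ(aᵢdᵢ/nᵢ) / Σ(bᵢcᵢ/nᵢ), where nᵢ is the stratum total.
Stratum 1 (Low): n = 769; a·d/n = 152·274/769 = 54.1586; b·c/n = 230·113/769 = 33.7971
Stratum 2 (Middle): n = 638; a·d/n = 291·153/638 = 69.7853; b·c/n = 76·118/638 = 14.0564
Stratum 3 (High): n = 560; a·d/n = 95·247/560 = 41.9018; b·c/n = 101·117/560 = 21.1018
OR_MH = (54.1586 + 69.7853 + 41.9018) / (33.7971 + 14.0564 + 21.1018) = 165.8457 / 68.9554 = 2.40512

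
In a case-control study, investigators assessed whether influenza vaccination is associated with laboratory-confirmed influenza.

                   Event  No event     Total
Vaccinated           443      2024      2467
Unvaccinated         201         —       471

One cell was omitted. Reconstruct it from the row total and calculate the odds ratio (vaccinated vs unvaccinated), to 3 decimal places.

0.294

The missing cell is in the unexposed row: 471 − 201 = 270.
So a = 443, b = 2024, c = 201, d = 270.
OR = (a·d)/(b·c) = (443 × 270) / (2024 × 201) = 119610 / 406824 = 0.29401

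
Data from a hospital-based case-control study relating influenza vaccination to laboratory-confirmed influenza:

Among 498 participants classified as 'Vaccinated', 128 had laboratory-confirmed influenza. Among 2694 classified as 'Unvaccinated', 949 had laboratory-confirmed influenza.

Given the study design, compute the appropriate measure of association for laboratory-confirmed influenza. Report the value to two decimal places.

0.64

From the description: a = 128, b = 370, c = 949, d = 1745.
This is a hospital-based case-control study: participants were sampled on outcome status, so risks in the source population cannot be estimated directly — relative risk is not valid here. The odds ratio is the appropriate measure.
OR = (a·d)/(b·c) = (128 × 1745) / (370 × 949) = 223360 / 351130 = 0.63612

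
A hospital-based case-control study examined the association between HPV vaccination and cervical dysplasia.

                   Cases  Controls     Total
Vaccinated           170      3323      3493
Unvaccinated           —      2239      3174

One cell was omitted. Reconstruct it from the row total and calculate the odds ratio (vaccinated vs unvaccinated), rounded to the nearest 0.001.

The missing cell is in the unexposed row: 3174 − 2239 = 935.
So a = 170, b = 3323, c = 935, d = 2239.
OR = (a·d)/(b·c) = (170 × 2239) / (3323 × 935) = 380630 / 3107005 = 0.12251

0.123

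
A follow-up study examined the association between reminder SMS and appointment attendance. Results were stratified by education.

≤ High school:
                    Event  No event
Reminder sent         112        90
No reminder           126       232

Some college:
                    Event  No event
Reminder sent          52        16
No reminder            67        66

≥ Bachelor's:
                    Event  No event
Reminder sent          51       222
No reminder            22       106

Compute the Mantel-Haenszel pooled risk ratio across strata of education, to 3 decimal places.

1.472

RR_MH = Σ(aᵢ·n₀ᵢ/nᵢ) / Σ(cᵢ·n₁ᵢ/nᵢ), with n₁ᵢ = aᵢ+bᵢ (exposed), n₀ᵢ = cᵢ+dᵢ (unexposed), nᵢ = n₁ᵢ+n₀ᵢ.
Stratum 1 (≤ High school): n₁ = 202, n₀ = 358, n = 560; a·n₀/n = 112·358/560 = 71.6000; c·n₁/n = 126·202/560 = 45.4500
Stratum 2 (Some college): n₁ = 68, n₀ = 133, n = 201; a·n₀/n = 52·133/201 = 34.4080; c·n₁/n = 67·68/201 = 22.6667
Stratum 3 (≥ Bachelor's): n₁ = 273, n₀ = 128, n = 401; a·n₀/n = 51·128/401 = 16.2793; c·n₁/n = 22·273/401 = 14.9776
RR_MH = (71.6000 + 34.4080 + 16.2793) / (45.4500 + 22.6667 + 14.9776) = 122.2873 / 83.0942 = 1.47167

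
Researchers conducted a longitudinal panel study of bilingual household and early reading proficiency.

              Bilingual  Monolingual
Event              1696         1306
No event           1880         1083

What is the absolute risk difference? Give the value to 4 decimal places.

-0.0724

Reading the table with exposure as columns: a = 1696 (Bilingual, case), b = 1880 (Bilingual, non-case), c = 1306 (Monolingual, case), d = 1083.
Risk in exposed = 1696/3576 = 0.474273; risk in unexposed = 1306/2389 = 0.546672.
Risk difference = 0.474273 − 0.546672 = -0.072399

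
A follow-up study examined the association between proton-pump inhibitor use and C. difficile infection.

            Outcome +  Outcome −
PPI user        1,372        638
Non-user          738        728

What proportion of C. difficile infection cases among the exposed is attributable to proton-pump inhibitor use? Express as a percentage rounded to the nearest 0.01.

26.25

Cells: a = 1372, b = 638, c = 738, d = 728.
Risk in exposed = 1372/2010 = 0.68259; risk in unexposed = 738/1466 = 0.50341.
RR = 0.68259/0.50341 = 1.35592
AR% = (RR − 1)/RR × 100 = (1.35592 − 1)/1.35592 × 100 = 26.2496%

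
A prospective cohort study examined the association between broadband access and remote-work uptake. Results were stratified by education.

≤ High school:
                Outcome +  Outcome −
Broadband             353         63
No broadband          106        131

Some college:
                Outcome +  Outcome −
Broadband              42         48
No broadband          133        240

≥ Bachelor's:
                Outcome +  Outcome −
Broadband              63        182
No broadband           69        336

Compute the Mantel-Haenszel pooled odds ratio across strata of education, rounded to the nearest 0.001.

2.888

OR_MH = Σ(aᵢdᵢ/nᵢ) / Σ(bᵢcᵢ/nᵢ), where nᵢ is the stratum total.
Stratum 1 (≤ High school): n = 653; a·d/n = 353·131/653 = 70.8162; b·c/n = 63·106/653 = 10.2266
Stratum 2 (Some college): n = 463; a·d/n = 42·240/463 = 21.7711; b·c/n = 48·133/463 = 13.7883
Stratum 3 (≥ Bachelor's): n = 650; a·d/n = 63·336/650 = 32.5662; b·c/n = 182·69/650 = 19.3200
OR_MH = (70.8162 + 21.7711 + 32.5662) / (10.2266 + 13.7883 + 19.3200) = 125.1534 / 43.3350 = 2.88805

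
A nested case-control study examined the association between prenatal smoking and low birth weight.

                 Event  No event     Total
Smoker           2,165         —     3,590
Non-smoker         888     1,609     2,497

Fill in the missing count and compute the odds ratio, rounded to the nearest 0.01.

2.75

The missing cell is in the exposed row: 3590 − 2165 = 1425.
So a = 2165, b = 1425, c = 888, d = 1609.
OR = (a·d)/(b·c) = (2165 × 1609) / (1425 × 888) = 3483485 / 1265400 = 2.75287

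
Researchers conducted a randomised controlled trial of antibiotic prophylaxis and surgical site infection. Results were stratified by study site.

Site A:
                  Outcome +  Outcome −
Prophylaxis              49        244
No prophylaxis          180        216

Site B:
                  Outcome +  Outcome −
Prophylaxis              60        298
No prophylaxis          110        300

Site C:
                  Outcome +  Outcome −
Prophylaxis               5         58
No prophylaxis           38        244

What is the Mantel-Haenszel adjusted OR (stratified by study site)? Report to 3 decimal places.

OR_MH = Σ(aᵢdᵢ/nᵢ) / Σ(bᵢcᵢ/nᵢ), where nᵢ is the stratum total.
Stratum 1 (Site A): n = 689; a·d/n = 49·216/689 = 15.3614; b·c/n = 244·180/689 = 63.7446
Stratum 2 (Site B): n = 768; a·d/n = 60·300/768 = 23.4375; b·c/n = 298·110/768 = 42.6823
Stratum 3 (Site C): n = 345; a·d/n = 5·244/345 = 3.5362; b·c/n = 58·38/345 = 6.3884
OR_MH = (15.3614 + 23.4375 + 3.5362) / (63.7446 + 42.6823 + 6.3884) = 42.3351 / 112.8153 = 0.37526

0.375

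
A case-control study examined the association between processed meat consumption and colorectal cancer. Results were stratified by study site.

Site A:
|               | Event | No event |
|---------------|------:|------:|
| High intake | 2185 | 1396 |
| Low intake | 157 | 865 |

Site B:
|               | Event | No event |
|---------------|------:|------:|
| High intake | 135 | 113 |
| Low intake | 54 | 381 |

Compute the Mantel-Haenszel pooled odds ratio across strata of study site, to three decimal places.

OR_MH = Σ(aᵢdᵢ/nᵢ) / Σ(bᵢcᵢ/nᵢ), where nᵢ is the stratum total.
Stratum 1 (Site A): n = 4603; a·d/n = 2185·865/4603 = 410.6072; b·c/n = 1396·157/4603 = 47.6150
Stratum 2 (Site B): n = 683; a·d/n = 135·381/683 = 75.3075; b·c/n = 113·54/683 = 8.9341
OR_MH = (410.6072 + 75.3075) / (47.6150 + 8.9341) = 485.9147 / 56.5491 = 8.59279

8.593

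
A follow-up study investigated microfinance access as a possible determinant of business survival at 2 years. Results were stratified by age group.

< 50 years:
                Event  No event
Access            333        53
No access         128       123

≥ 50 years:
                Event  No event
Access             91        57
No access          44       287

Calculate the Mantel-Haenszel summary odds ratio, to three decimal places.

7.480

OR_MH = Σ(aᵢdᵢ/nᵢ) / Σ(bᵢcᵢ/nᵢ), where nᵢ is the stratum total.
Stratum 1 (< 50 years): n = 637; a·d/n = 333·123/637 = 64.2998; b·c/n = 53·128/637 = 10.6499
Stratum 2 (≥ 50 years): n = 479; a·d/n = 91·287/479 = 54.5240; b·c/n = 57·44/479 = 5.2359
OR_MH = (64.2998 + 54.5240) / (10.6499 + 5.2359) = 118.8239 / 15.8858 = 7.47986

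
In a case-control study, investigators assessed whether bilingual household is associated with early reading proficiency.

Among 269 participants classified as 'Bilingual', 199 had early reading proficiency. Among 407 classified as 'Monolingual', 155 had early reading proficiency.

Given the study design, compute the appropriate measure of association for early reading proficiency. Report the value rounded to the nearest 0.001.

4.622

From the description: a = 199, b = 70, c = 155, d = 252.
This is a case-control study: participants were sampled on outcome status, so risks in the source population cannot be estimated directly — relative risk is not valid here. The odds ratio is the appropriate measure.
OR = (a·d)/(b·c) = (199 × 252) / (70 × 155) = 50148 / 10850 = 4.62194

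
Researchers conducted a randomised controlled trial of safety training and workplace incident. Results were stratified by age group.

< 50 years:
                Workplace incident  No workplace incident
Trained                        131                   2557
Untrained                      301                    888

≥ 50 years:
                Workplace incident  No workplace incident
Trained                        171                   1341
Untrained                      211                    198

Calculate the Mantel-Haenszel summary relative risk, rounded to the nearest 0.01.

RR_MH = Σ(aᵢ·n₀ᵢ/nᵢ) / Σ(cᵢ·n₁ᵢ/nᵢ), with n₁ᵢ = aᵢ+bᵢ (exposed), n₀ᵢ = cᵢ+dᵢ (unexposed), nᵢ = n₁ᵢ+n₀ᵢ.
Stratum 1 (< 50 years): n₁ = 2688, n₀ = 1189, n = 3877; a·n₀/n = 131·1189/3877 = 40.1751; c·n₁/n = 301·2688/3877 = 208.6892
Stratum 2 (≥ 50 years): n₁ = 1512, n₀ = 409, n = 1921; a·n₀/n = 171·409/1921 = 36.4076; c·n₁/n = 211·1512/1921 = 166.0760
RR_MH = (40.1751 + 36.4076) / (208.6892 + 166.0760) = 76.5827 / 374.7652 = 0.20435

0.20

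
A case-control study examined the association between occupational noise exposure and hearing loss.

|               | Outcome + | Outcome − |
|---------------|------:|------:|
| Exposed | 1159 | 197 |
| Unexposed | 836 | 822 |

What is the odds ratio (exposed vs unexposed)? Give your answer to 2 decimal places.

5.78

Cells: a = 1159, b = 197, c = 836, d = 822.
OR = (a·d)/(b·c) = (1159 × 822) / (197 × 836) = 952698 / 164692 = 5.78473
The odds of hearing loss are about 5.78 times as high in the exposed group.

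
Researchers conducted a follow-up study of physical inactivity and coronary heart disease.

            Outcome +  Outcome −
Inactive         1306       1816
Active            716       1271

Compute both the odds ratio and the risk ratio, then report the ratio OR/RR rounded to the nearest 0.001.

Cells: a = 1306, b = 1816, c = 716, d = 1271.
OR = (1306·1271)/(1816·716) = 1659926/1300256 = 1.27661
Risk in exposed = 1306/3122 = 0.41832; risk in unexposed = 716/1987 = 0.36034; RR = 1.16090
OR/RR = 1.27661 / 1.16090 = 1.09968
The outcome is not rare, so the OR lies further from 1 than the RR.

1.100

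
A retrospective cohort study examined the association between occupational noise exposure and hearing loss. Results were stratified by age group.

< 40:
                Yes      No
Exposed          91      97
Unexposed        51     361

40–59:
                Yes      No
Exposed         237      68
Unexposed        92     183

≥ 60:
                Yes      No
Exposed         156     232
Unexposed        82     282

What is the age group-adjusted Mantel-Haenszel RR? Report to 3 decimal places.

2.347

RR_MH = Σ(aᵢ·n₀ᵢ/nᵢ) / Σ(cᵢ·n₁ᵢ/nᵢ), with n₁ᵢ = aᵢ+bᵢ (exposed), n₀ᵢ = cᵢ+dᵢ (unexposed), nᵢ = n₁ᵢ+n₀ᵢ.
Stratum 1 (< 40): n₁ = 188, n₀ = 412, n = 600; a·n₀/n = 91·412/600 = 62.4867; c·n₁/n = 51·188/600 = 15.9800
Stratum 2 (40–59): n₁ = 305, n₀ = 275, n = 580; a·n₀/n = 237·275/580 = 112.3707; c·n₁/n = 92·305/580 = 48.3793
Stratum 3 (≥ 60): n₁ = 388, n₀ = 364, n = 752; a·n₀/n = 156·364/752 = 75.5106; c·n₁/n = 82·388/752 = 42.3085
RR_MH = (62.4867 + 112.3707 + 75.5106) / (15.9800 + 48.3793 + 42.3085) = 250.3680 / 106.6678 = 2.34717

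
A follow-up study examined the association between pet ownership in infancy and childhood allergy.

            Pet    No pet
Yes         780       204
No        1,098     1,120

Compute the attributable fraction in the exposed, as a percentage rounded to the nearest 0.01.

Reading the table with exposure as columns: a = 780 (Pet, case), b = 1098 (Pet, non-case), c = 204 (No pet, case), d = 1120.
Risk in exposed = 780/1878 = 0.41534; risk in unexposed = 204/1324 = 0.15408.
RR = 0.41534/0.15408 = 2.69561
AR% = (RR − 1)/RR × 100 = (2.69561 − 1)/2.69561 × 100 = 62.9026%

62.90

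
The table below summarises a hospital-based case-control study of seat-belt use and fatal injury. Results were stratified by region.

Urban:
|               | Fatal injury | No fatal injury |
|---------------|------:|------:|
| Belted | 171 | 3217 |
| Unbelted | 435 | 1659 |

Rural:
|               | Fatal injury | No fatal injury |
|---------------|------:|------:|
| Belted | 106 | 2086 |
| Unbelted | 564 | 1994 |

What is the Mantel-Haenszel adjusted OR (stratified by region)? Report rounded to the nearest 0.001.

OR_MH = Σ(aᵢdᵢ/nᵢ) / Σ(bᵢcᵢ/nᵢ), where nᵢ is the stratum total.
Stratum 1 (Urban): n = 5482; a·d/n = 171·1659/5482 = 51.7492; b·c/n = 3217·435/5482 = 255.2709
Stratum 2 (Rural): n = 4750; a·d/n = 106·1994/4750 = 44.4977; b·c/n = 2086·564/4750 = 247.6851
OR_MH = (51.7492 + 44.4977) / (255.2709 + 247.6851) = 96.2469 / 502.9559 = 0.19136

0.191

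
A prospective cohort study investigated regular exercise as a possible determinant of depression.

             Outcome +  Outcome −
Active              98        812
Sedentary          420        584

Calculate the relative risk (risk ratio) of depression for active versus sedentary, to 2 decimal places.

Cells: a = 98, b = 812, c = 420, d = 584.
Risk in exposed = 98/910 = 0.10769; risk in unexposed = 420/1004 = 0.41833.
RR = 0.10769 / 0.41833 = 0.25744
The risk is 74% lower among the exposed than among the unexposed.

0.26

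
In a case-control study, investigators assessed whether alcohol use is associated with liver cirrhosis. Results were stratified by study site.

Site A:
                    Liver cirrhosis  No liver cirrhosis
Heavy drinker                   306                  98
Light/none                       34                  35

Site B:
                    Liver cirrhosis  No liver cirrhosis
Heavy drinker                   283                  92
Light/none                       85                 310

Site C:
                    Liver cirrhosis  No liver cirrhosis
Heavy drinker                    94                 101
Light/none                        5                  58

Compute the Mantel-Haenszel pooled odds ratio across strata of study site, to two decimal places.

OR_MH = Σ(aᵢdᵢ/nᵢ) / Σ(bᵢcᵢ/nᵢ), where nᵢ is the stratum total.
Stratum 1 (Site A): n = 473; a·d/n = 306·35/473 = 22.6427; b·c/n = 98·34/473 = 7.0444
Stratum 2 (Site B): n = 770; a·d/n = 283·310/770 = 113.9351; b·c/n = 92·85/770 = 10.1558
Stratum 3 (Site C): n = 258; a·d/n = 94·58/258 = 21.1318; b·c/n = 101·5/258 = 1.9574
OR_MH = (22.6427 + 113.9351 + 21.1318) / (7.0444 + 10.1558 + 1.9574) = 157.7096 / 19.1576 = 8.23222

8.23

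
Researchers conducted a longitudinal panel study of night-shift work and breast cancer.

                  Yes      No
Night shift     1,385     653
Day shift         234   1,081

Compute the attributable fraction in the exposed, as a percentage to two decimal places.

Cells: a = 1385, b = 653, c = 234, d = 1081.
Risk in exposed = 1385/2038 = 0.67959; risk in unexposed = 234/1315 = 0.17795.
RR = 0.67959/0.17795 = 3.81905
AR% = (RR − 1)/RR × 100 = (3.81905 − 1)/3.81905 × 100 = 73.8155%

73.82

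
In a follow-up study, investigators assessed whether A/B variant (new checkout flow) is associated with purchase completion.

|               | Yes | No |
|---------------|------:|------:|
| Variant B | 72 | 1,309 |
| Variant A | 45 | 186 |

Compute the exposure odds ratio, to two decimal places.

Cells: a = 72, b = 1309, c = 45, d = 186.
OR = (a·d)/(b·c) = (72 × 186) / (1309 × 45) = 13392 / 58905 = 0.22735
Exposure is associated with lower odds of purchase completion (OR = 0.23 < 1).

0.23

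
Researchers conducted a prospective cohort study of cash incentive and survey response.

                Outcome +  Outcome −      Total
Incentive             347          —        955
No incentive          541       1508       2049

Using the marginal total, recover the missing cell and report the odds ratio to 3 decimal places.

The missing cell is in the exposed row: 955 − 347 = 608.
So a = 347, b = 608, c = 541, d = 1508.
OR = (a·d)/(b·c) = (347 × 1508) / (608 × 541) = 523276 / 328928 = 1.59085

1.591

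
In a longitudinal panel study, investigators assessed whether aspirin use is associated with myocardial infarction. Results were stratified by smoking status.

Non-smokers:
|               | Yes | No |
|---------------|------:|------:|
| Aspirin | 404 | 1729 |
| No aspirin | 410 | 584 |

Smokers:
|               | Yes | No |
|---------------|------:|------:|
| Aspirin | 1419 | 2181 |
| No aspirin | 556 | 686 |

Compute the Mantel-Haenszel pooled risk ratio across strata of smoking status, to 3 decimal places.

RR_MH = Σ(aᵢ·n₀ᵢ/nᵢ) / Σ(cᵢ·n₁ᵢ/nᵢ), with n₁ᵢ = aᵢ+bᵢ (exposed), n₀ᵢ = cᵢ+dᵢ (unexposed), nᵢ = n₁ᵢ+n₀ᵢ.
Stratum 1 (Non-smokers): n₁ = 2133, n₀ = 994, n = 3127; a·n₀/n = 404·994/3127 = 128.4221; c·n₁/n = 410·2133/3127 = 279.6706
Stratum 2 (Smokers): n₁ = 3600, n₀ = 1242, n = 4842; a·n₀/n = 1419·1242/4842 = 363.9814; c·n₁/n = 556·3600/4842 = 413.3829
RR_MH = (128.4221 + 363.9814) / (279.6706 + 413.3829) = 492.4035 / 693.0535 = 0.71048

0.710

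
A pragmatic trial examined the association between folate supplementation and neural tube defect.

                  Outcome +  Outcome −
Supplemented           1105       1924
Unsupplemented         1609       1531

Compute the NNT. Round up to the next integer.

7

Risk in treated group = 1105/3029 = 0.36481; risk in control = 1609/3140 = 0.51242.
Absolute risk reduction = 0.51242 − 0.36481 = 0.14761
NNT = 1 / ARR = 1 / 0.14761 = 6.774 → round up → 7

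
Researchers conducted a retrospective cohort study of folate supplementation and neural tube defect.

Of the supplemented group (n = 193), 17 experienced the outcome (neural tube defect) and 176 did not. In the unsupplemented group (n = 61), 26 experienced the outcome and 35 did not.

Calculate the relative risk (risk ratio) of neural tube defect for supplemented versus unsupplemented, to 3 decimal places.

0.207

From the description: a = 17, b = 176, c = 26, d = 35.
Risk in exposed = 17/193 = 0.08808; risk in unexposed = 26/61 = 0.42623.
RR = 0.08808 / 0.42623 = 0.20666
The risk is 79% lower among the exposed than among the unexposed.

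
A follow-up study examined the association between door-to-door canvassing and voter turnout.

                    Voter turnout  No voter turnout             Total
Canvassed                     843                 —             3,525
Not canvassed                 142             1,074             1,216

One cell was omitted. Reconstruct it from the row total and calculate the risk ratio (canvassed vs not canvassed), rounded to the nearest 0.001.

The missing cell is in the exposed row: 3525 − 843 = 2682.
So a = 843, b = 2682, c = 142, d = 1074.
RR = [a/(a+b)] / [c/(c+d)] = (843/3525) / (142/1216) = 0.23915/0.11678 = 2.04792

2.048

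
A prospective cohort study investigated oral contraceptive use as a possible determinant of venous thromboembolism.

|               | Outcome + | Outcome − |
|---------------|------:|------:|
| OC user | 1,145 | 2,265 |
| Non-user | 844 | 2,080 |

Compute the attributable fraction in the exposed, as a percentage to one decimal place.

Cells: a = 1145, b = 2265, c = 844, d = 2080.
Risk in exposed = 1145/3410 = 0.33578; risk in unexposed = 844/2924 = 0.28865.
RR = 0.33578/0.28865 = 1.16328
AR% = (RR − 1)/RR × 100 = (1.16328 − 1)/1.16328 × 100 = 14.0365%

14.0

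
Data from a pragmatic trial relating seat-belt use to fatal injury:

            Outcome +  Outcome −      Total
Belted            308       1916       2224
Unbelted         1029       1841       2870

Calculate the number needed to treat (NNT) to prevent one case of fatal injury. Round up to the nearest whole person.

5

Risk in treated group = 308/2224 = 0.13849; risk in control = 1029/2870 = 0.35854.
Absolute risk reduction = 0.35854 − 0.13849 = 0.22005
NNT = 1 / ARR = 1 / 0.22005 = 4.544 → round up → 5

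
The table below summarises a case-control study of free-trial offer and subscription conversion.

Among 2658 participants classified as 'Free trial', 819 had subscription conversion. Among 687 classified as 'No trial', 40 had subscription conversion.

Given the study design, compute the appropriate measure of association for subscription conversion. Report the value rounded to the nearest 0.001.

7.204

From the description: a = 819, b = 1839, c = 40, d = 647.
This is a case-control study: participants were sampled on outcome status, so risks in the source population cannot be estimated directly — relative risk is not valid here. The odds ratio is the appropriate measure.
OR = (a·d)/(b·c) = (819 × 647) / (1839 × 40) = 529893 / 73560 = 7.20355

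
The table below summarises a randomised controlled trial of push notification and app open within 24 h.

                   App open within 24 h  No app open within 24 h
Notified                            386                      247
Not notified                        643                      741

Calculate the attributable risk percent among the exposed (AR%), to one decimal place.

Cells: a = 386, b = 247, c = 643, d = 741.
Risk in exposed = 386/633 = 0.60979; risk in unexposed = 643/1384 = 0.46460.
RR = 0.60979/0.46460 = 1.31253
AR% = (RR − 1)/RR × 100 = (1.31253 − 1)/1.31253 × 100 = 23.8112%

23.8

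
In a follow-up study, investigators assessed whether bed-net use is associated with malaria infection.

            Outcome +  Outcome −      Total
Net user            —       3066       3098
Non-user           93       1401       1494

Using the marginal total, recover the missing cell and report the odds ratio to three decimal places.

0.157

The missing cell is in the exposed row: 3098 − 3066 = 32.
So a = 32, b = 3066, c = 93, d = 1401.
OR = (a·d)/(b·c) = (32 × 1401) / (3066 × 93) = 44832 / 285138 = 0.15723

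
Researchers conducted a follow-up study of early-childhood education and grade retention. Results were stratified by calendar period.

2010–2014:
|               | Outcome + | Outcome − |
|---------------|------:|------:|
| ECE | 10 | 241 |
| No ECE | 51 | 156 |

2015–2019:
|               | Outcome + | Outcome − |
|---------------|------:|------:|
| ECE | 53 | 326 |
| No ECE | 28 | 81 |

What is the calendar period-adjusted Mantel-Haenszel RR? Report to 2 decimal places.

RR_MH = Σ(aᵢ·n₀ᵢ/nᵢ) / Σ(cᵢ·n₁ᵢ/nᵢ), with n₁ᵢ = aᵢ+bᵢ (exposed), n₀ᵢ = cᵢ+dᵢ (unexposed), nᵢ = n₁ᵢ+n₀ᵢ.
Stratum 1 (2010–2014): n₁ = 251, n₀ = 207, n = 458; a·n₀/n = 10·207/458 = 4.5197; c·n₁/n = 51·251/458 = 27.9498
Stratum 2 (2015–2019): n₁ = 379, n₀ = 109, n = 488; a·n₀/n = 53·109/488 = 11.8381; c·n₁/n = 28·379/488 = 21.7459
RR_MH = (4.5197 + 11.8381) / (27.9498 + 21.7459) = 16.3578 / 49.6957 = 0.32916

0.33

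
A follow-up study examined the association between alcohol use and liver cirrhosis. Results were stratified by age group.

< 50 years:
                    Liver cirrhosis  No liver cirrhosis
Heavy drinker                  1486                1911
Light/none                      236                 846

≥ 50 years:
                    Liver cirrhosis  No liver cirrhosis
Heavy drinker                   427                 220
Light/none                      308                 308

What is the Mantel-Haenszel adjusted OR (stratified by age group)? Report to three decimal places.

OR_MH = Σ(aᵢdᵢ/nᵢ) / Σ(bᵢcᵢ/nᵢ), where nᵢ is the stratum total.
Stratum 1 (< 50 years): n = 4479; a·d/n = 1486·846/4479 = 280.6778; b·c/n = 1911·236/4479 = 100.6912
Stratum 2 (≥ 50 years): n = 1263; a·d/n = 427·308/1263 = 104.1298; b·c/n = 220·308/1263 = 53.6500
OR_MH = (280.6778 + 104.1298) / (100.6912 + 53.6500) = 384.8077 / 154.3413 = 2.49323

2.493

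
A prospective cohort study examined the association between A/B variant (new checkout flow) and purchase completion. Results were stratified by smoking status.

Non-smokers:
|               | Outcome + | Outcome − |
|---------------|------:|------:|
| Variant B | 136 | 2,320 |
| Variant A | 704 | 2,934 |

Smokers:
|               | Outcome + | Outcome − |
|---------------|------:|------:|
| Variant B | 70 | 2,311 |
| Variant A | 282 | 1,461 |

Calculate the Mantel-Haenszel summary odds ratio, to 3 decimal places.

OR_MH = Σ(aᵢdᵢ/nᵢ) / Σ(bᵢcᵢ/nᵢ), where nᵢ is the stratum total.
Stratum 1 (Non-smokers): n = 6094; a·d/n = 136·2934/6094 = 65.4782; b·c/n = 2320·704/6094 = 268.0144
Stratum 2 (Smokers): n = 4124; a·d/n = 70·1461/4124 = 24.7987; b·c/n = 2311·282/4124 = 158.0267
OR_MH = (65.4782 + 24.7987) / (268.0144 + 158.0267) = 90.2769 / 426.0411 = 0.21190

0.212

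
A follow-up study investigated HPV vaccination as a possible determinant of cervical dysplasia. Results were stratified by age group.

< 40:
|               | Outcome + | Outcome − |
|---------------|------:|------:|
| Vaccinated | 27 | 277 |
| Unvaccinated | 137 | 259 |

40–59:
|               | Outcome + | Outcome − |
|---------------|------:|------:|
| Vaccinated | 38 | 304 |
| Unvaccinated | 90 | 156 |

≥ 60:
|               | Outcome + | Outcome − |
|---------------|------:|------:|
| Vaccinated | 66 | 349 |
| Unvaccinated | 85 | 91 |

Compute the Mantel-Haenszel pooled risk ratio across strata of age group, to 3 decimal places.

0.296

RR_MH = Σ(aᵢ·n₀ᵢ/nᵢ) / Σ(cᵢ·n₁ᵢ/nᵢ), with n₁ᵢ = aᵢ+bᵢ (exposed), n₀ᵢ = cᵢ+dᵢ (unexposed), nᵢ = n₁ᵢ+n₀ᵢ.
Stratum 1 (< 40): n₁ = 304, n₀ = 396, n = 700; a·n₀/n = 27·396/700 = 15.2743; c·n₁/n = 137·304/700 = 59.4971
Stratum 2 (40–59): n₁ = 342, n₀ = 246, n = 588; a·n₀/n = 38·246/588 = 15.8980; c·n₁/n = 90·342/588 = 52.3469
Stratum 3 (≥ 60): n₁ = 415, n₀ = 176, n = 591; a·n₀/n = 66·176/591 = 19.6548; c·n₁/n = 85·415/591 = 59.6870
RR_MH = (15.2743 + 15.8980 + 19.6548) / (59.4971 + 52.3469 + 59.6870) = 50.8271 / 171.5311 = 0.29631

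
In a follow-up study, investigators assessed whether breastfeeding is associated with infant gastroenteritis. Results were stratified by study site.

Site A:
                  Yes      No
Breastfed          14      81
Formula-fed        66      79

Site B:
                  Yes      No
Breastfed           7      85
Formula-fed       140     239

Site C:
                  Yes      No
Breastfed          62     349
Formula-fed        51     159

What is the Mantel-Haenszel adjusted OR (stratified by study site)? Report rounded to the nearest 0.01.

OR_MH = Σ(aᵢdᵢ/nᵢ) / Σ(bᵢcᵢ/nᵢ), where nᵢ is the stratum total.
Stratum 1 (Site A): n = 240; a·d/n = 14·79/240 = 4.6083; b·c/n = 81·66/240 = 22.2750
Stratum 2 (Site B): n = 471; a·d/n = 7·239/471 = 3.5520; b·c/n = 85·140/471 = 25.2654
Stratum 3 (Site C): n = 621; a·d/n = 62·159/621 = 15.8744; b·c/n = 349·51/621 = 28.6618
OR_MH = (4.6083 + 3.5520 + 15.8744) / (22.2750 + 25.2654 + 28.6618) = 24.0347 / 76.2022 = 0.31541

0.32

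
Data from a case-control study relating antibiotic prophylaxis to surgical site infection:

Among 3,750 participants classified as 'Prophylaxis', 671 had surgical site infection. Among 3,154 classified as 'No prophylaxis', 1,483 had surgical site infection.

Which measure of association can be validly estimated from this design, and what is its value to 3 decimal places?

0.246

From the description: a = 671, b = 3079, c = 1483, d = 1671.
This is a case-control study: participants were sampled on outcome status, so risks in the source population cannot be estimated directly — relative risk is not valid here. The odds ratio is the appropriate measure.
OR = (a·d)/(b·c) = (671 × 1671) / (3079 × 1483) = 1121241 / 4566157 = 0.24555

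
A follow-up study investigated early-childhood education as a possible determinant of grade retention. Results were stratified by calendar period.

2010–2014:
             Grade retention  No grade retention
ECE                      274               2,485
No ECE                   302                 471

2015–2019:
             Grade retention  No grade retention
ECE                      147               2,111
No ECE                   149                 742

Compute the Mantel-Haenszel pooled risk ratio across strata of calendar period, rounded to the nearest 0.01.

0.30

RR_MH = Σ(aᵢ·n₀ᵢ/nᵢ) / Σ(cᵢ·n₁ᵢ/nᵢ), with n₁ᵢ = aᵢ+bᵢ (exposed), n₀ᵢ = cᵢ+dᵢ (unexposed), nᵢ = n₁ᵢ+n₀ᵢ.
Stratum 1 (2010–2014): n₁ = 2759, n₀ = 773, n = 3532; a·n₀/n = 274·773/3532 = 59.9666; c·n₁/n = 302·2759/3532 = 235.9054
Stratum 2 (2015–2019): n₁ = 2258, n₀ = 891, n = 3149; a·n₀/n = 147·891/3149 = 41.5932; c·n₁/n = 149·2258/3149 = 106.8409
RR_MH = (59.9666 + 41.5932) / (235.9054 + 106.8409) = 101.5598 / 342.7463 = 0.29631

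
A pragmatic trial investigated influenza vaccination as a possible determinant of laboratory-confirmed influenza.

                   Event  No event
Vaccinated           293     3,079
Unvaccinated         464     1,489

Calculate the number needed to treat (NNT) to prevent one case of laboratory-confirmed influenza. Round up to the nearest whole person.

7

Risk in treated group = 293/3372 = 0.08689; risk in control = 464/1953 = 0.23758.
Absolute risk reduction = 0.23758 − 0.08689 = 0.15069
NNT = 1 / ARR = 1 / 0.15069 = 6.636 → round up → 7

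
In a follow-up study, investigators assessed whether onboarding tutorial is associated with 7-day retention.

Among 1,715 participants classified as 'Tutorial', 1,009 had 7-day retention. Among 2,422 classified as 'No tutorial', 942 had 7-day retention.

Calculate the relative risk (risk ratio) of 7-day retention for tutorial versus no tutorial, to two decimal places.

1.51

From the description: a = 1009, b = 706, c = 942, d = 1480.
Risk in exposed = 1009/1715 = 0.58834; risk in unexposed = 942/2422 = 0.38893.
RR = 0.58834 / 0.38893 = 1.51269
The risk among the exposed is 1.51 times that among the unexposed.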